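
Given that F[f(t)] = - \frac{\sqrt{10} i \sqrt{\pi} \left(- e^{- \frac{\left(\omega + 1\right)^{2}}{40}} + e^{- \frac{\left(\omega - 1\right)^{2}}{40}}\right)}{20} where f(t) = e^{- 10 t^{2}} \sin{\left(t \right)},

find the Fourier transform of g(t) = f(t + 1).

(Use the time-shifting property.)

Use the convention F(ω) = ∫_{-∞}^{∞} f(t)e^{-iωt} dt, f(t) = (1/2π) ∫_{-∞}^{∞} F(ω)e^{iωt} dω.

F[g](ω) = \frac{\sqrt{10} i \sqrt{\pi} \left(1 - e^{\frac{\omega}{10}}\right) e^{- \frac{\omega^{2}}{40} - \frac{\omega}{20} + i \omega - \frac{1}{40}}}{20}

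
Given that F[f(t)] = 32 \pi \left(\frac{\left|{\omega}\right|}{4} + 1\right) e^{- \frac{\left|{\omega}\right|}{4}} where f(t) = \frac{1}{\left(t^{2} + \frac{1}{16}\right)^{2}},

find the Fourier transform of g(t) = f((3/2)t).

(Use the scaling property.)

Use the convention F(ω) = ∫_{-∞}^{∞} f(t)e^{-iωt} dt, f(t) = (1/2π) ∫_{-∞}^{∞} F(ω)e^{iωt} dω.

F[g](ω) = \frac{32 \pi \left(\left|{\omega}\right| + 6\right) e^{- \frac{\left|{\omega}\right|}{6}}}{9}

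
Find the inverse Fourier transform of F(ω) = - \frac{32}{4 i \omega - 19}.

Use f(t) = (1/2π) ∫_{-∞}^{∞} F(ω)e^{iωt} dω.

f(t) = 8 e^{\frac{19 t}{4}} u\left(- t\right)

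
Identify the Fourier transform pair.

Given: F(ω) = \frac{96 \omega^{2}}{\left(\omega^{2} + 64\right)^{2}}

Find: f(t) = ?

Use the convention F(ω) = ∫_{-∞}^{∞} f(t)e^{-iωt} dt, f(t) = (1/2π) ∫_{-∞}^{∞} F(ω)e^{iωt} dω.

f(t) = 3 \left(1 - 8 \left|{t}\right|\right) e^{- 8 \left|{t}\right|}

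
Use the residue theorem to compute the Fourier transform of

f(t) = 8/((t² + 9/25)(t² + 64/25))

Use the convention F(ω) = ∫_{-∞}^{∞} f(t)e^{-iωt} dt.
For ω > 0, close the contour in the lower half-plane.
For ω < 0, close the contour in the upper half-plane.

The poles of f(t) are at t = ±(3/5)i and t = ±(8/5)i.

Let g(z) = f(z)e^{-iωz}; for large |z| the factor e^{-iωz} decays in the lower half-plane when ω > 0 and in the upper half-plane when ω < 0.

Case ω > 0 (lower half-plane, clockwise contour ⇒ F(ω) = -2πi·ΣRes):
  Res_{z = - \frac{3 i}{5}} g(z) = \frac{100 i e^{- \frac{3 \omega}{5}}}{33}
  Res_{z = - \frac{8 i}{5}} g(z) = - \frac{25 i e^{- \frac{8 \omega}{5}}}{22}
  F(ω) = -2πi·ΣRes = \frac{25 \pi \left(8 e^{\omega} - 3\right) e^{- \frac{8 \omega}{5}}}{33}

Case ω < 0 (upper half-plane, counterclockwise contour ⇒ F(ω) = +2πi·ΣRes):
  Res_{z = \frac{3 i}{5}} g(z) = - \frac{100 i e^{\frac{3 \omega}{5}}}{33}
  Res_{z = \frac{8 i}{5}} g(z) = \frac{25 i e^{\frac{8 \omega}{5}}}{22}
  F(ω) = 2πi·ΣRes = \frac{25 \pi \left(8 - 3 e^{\omega}\right) e^{\frac{3 \omega}{5}}}{33}

Both cases combine into a single formula in |ω|:

F(ω) = \frac{25 \pi \left(8 e^{\left|{\omega}\right|} - 3\right) e^{- \frac{8 \left|{\omega}\right|}{5}}}{33}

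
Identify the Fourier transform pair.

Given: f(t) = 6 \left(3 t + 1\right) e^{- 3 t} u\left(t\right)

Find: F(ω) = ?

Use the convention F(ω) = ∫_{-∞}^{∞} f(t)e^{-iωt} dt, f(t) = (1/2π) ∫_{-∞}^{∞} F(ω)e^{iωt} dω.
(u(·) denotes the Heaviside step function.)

F(ω) = \frac{6 \left(- i \omega - 6\right)}{\omega^{2} - 6 i \omega - 9}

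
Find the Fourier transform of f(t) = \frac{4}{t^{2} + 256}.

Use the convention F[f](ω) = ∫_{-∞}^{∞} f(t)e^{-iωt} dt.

F(ω) = \frac{\pi e^{- 16 \left|{\omega}\right|}}{4}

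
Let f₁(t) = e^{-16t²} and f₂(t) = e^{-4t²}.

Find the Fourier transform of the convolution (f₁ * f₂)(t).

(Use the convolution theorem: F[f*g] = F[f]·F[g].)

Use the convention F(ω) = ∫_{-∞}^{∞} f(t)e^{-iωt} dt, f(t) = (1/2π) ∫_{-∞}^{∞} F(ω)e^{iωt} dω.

F[f₁*f₂](ω) = \frac{\pi e^{- \frac{5 \omega^{2}}{64}}}{8}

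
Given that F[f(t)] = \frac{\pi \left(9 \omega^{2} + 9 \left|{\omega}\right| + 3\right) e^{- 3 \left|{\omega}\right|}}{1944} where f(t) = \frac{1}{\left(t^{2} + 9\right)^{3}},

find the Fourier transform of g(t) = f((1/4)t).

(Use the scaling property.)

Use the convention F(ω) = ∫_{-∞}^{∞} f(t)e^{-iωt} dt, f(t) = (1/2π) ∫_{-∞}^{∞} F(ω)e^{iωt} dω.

F[g](ω) = \frac{\pi \left(48 \omega^{2} + 12 \left|{\omega}\right| + 1\right) e^{- 12 \left|{\omega}\right|}}{162}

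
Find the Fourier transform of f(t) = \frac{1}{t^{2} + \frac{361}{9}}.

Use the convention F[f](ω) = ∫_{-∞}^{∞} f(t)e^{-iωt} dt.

F(ω) = \frac{3 \pi e^{- \frac{19 \left|{\omega}\right|}{3}}}{19}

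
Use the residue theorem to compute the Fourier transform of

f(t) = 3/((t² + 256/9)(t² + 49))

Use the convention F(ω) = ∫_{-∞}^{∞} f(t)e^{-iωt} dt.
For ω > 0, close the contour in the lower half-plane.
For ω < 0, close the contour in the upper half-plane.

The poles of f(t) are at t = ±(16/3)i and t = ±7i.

Let g(z) = f(z)e^{-iωz}; for large |z| the factor e^{-iωz} decays in the lower half-plane when ω > 0 and in the upper half-plane when ω < 0.

Case ω > 0 (lower half-plane, clockwise contour ⇒ F(ω) = -2πi·ΣRes):
  Res_{z = - \frac{16 i}{3}} g(z) = \frac{81 i e^{- \frac{16 \omega}{3}}}{5920}
  Res_{z = - 7 i} g(z) = - \frac{27 i e^{- 7 \omega}}{2590}
  F(ω) = -2πi·ΣRes = - \frac{27 \pi e^{- 7 \omega}}{1295} + \frac{81 \pi e^{- \frac{16 \omega}{3}}}{2960}

Case ω < 0 (upper half-plane, counterclockwise contour ⇒ F(ω) = +2πi·ΣRes):
  Res_{z = \frac{16 i}{3}} g(z) = - \frac{81 i e^{\frac{16 \omega}{3}}}{5920}
  Res_{z = 7 i} g(z) = \frac{27 i e^{7 \omega}}{2590}
  F(ω) = 2πi·ΣRes = \frac{27 \pi \left(21 e^{\frac{16 \omega}{3}} - 16 e^{7 \omega}\right)}{20720}

Both cases combine into a single formula in |ω|:

F(ω) = - \frac{27 \pi e^{- 7 \left|{\omega}\right|}}{1295} + \frac{81 \pi e^{- \frac{16 \left|{\omega}\right|}{3}}}{2960}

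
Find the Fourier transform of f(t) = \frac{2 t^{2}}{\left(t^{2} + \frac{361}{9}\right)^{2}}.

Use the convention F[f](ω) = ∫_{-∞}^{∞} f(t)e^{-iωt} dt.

F(ω) = \frac{\pi \left(3 - 19 \left|{\omega}\right|\right) e^{- \frac{19 \left|{\omega}\right|}{3}}}{19}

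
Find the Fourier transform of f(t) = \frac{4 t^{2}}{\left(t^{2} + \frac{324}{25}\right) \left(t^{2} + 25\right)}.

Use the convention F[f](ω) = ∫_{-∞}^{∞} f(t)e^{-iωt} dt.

F(ω) = \frac{500 \pi e^{- 5 \left|{\omega}\right|}}{301} - \frac{360 \pi e^{- \frac{18 \left|{\omega}\right|}{5}}}{301}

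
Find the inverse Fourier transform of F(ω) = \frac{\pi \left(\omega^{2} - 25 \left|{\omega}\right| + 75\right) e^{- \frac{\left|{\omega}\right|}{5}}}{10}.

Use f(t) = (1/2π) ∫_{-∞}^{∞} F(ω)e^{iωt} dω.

f(t) = \frac{4 t^{4}}{\left(t^{2} + \frac{1}{25}\right)^{3}}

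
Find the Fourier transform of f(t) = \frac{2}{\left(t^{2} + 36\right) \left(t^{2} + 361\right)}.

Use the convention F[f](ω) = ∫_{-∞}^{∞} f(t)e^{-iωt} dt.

F(ω) = \frac{\pi \left(19 e^{13 \left|{\omega}\right|} - 6\right) e^{- 19 \left|{\omega}\right|}}{18525}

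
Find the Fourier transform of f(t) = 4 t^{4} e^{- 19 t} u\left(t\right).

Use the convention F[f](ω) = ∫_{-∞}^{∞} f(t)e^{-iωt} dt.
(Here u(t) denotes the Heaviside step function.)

F(ω) = \frac{96}{\left(i \omega + 19\right)^{5}}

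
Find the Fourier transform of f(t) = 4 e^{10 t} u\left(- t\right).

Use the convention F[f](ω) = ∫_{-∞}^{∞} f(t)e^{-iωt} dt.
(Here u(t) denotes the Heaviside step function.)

F(ω) = - \frac{4}{i \omega - 10}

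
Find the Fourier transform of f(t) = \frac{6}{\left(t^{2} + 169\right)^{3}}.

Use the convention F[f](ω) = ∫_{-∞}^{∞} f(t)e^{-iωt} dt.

F(ω) = \frac{3 \pi \left(169 \omega^{2} + 39 \left|{\omega}\right| + 3\right) e^{- 13 \left|{\omega}\right|}}{1485172}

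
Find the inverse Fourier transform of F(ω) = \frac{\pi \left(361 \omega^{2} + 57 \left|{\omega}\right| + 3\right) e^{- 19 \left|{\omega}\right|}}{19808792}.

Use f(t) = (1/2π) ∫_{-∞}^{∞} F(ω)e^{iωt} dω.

f(t) = \frac{1}{\left(t^{2} + 361\right)^{3}}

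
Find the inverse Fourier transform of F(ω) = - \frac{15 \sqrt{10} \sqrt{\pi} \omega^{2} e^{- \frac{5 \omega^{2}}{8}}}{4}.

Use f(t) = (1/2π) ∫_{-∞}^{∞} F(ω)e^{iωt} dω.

f(t) = 3 \left(\frac{8 t^{2}}{5} - 2\right) e^{- \frac{2 t^{2}}{5}}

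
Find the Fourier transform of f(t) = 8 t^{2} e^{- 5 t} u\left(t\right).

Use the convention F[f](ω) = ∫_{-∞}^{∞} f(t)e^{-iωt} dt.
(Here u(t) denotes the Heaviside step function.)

F(ω) = \frac{16}{\left(i \omega + 5\right)^{3}}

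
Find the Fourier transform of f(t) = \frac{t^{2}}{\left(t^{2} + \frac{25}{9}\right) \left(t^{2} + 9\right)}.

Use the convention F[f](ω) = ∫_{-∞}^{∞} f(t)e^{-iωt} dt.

F(ω) = \frac{27 \pi e^{- 3 \left|{\omega}\right|}}{56} - \frac{15 \pi e^{- \frac{5 \left|{\omega}\right|}{3}}}{56}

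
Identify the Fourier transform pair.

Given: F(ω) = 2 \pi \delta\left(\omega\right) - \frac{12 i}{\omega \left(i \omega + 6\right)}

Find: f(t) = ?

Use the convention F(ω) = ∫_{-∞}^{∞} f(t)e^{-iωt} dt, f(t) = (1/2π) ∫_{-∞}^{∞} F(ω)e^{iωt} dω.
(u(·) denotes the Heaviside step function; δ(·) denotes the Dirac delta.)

f(t) = 2 \left(1 - e^{- 6 t}\right) u\left(t\right)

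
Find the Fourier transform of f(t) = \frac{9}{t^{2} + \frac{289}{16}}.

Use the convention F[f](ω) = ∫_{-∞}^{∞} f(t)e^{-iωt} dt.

F(ω) = \frac{36 \pi e^{- \frac{17 \left|{\omega}\right|}{4}}}{17}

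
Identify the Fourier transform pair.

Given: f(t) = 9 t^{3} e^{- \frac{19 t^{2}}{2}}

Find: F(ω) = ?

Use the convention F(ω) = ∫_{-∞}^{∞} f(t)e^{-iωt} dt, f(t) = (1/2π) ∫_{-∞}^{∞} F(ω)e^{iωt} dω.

F(ω) = \frac{9 \sqrt{38} i \sqrt{\pi} \omega \left(\omega^{2} - 57\right) e^{- \frac{\omega^{2}}{38}}}{130321}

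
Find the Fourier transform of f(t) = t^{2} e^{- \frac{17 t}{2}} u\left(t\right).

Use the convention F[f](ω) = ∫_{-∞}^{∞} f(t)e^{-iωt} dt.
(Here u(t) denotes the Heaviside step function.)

F(ω) = \frac{16}{\left(2 i \omega + 17\right)^{3}}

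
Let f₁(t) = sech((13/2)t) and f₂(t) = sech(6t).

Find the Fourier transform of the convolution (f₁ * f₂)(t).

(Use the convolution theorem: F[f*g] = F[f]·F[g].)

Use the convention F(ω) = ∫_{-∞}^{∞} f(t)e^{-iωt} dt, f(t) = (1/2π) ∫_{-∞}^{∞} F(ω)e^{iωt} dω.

F[f₁*f₂](ω) = \frac{\pi^{2}}{39 \cosh{\left(\frac{\pi \omega}{13} \right)} \cosh{\left(\frac{\pi \omega}{12} \right)}}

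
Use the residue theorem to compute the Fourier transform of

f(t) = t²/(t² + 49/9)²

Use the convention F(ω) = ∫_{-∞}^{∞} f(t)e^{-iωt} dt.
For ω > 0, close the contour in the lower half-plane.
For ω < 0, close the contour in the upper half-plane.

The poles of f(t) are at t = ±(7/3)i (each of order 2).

Let g(z) = f(z)e^{-iωz}; for large |z| the factor e^{-iωz} decays in the lower half-plane when ω > 0 and in the upper half-plane when ω < 0.

Case ω > 0 (lower half-plane, clockwise contour ⇒ F(ω) = -2πi·ΣRes):
  Res_{z = - \frac{7 i}{3}} g(z) = \frac{i \left(3 - 7 \omega\right) e^{- \frac{7 \omega}{3}}}{28} (pole of order 2)
  F(ω) = -2πi·ΣRes = \frac{\pi \left(3 - 7 \omega\right) e^{- \frac{7 \omega}{3}}}{14}

Case ω < 0 (upper half-plane, counterclockwise contour ⇒ F(ω) = +2πi·ΣRes):
  Res_{z = \frac{7 i}{3}} g(z) = \frac{i \left(- 7 \omega - 3\right) e^{\frac{7 \omega}{3}}}{28} (pole of order 2)
  F(ω) = 2πi·ΣRes = \frac{\pi \left(7 \omega + 3\right) e^{\frac{7 \omega}{3}}}{14}

Both cases combine into a single formula in |ω|:

F(ω) = \frac{\pi \left(3 - 7 \left|{\omega}\right|\right) e^{- \frac{7 \left|{\omega}\right|}{3}}}{14}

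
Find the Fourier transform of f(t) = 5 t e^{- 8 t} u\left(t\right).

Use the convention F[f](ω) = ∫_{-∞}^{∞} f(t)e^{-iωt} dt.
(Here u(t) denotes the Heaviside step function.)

F(ω) = \frac{5}{\left(i \omega + 8\right)^{2}}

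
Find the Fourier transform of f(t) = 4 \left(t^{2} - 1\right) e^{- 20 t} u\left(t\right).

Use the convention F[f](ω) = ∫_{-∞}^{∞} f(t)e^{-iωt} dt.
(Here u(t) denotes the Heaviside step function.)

F(ω) = \frac{4 \left(2 i \omega - \left(i \omega + 20\right)^{3} + 40\right)}{\left(i \omega + 20\right)^{4}}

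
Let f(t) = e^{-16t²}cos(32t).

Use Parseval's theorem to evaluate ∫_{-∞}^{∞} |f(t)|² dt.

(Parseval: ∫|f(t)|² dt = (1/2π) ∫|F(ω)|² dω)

∫|f(t)|² dt = \frac{\sqrt{2} \sqrt{\pi} \left(1 + e^{32}\right)}{16 e^{32}}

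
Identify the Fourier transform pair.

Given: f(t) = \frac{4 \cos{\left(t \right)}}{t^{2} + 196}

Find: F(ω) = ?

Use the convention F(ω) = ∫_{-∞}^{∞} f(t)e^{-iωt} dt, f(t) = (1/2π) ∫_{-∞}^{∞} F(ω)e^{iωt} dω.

F(ω) = \frac{\pi e^{- 14 \left|{\omega + 1}\right|}}{7} + \frac{\pi e^{- 14 \left|{\omega - 1}\right|}}{7}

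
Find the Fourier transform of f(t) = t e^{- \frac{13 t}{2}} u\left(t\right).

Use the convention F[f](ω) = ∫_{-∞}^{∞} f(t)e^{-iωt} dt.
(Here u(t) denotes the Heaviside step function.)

F(ω) = \frac{4}{\left(2 i \omega + 13\right)^{2}}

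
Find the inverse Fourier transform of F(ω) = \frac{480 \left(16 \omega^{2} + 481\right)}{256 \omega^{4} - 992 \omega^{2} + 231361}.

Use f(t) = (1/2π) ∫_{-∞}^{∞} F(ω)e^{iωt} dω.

f(t) = 4 e^{- \frac{15 \left|{t}\right|}{4}} \cos{\left(4 \left|{t}\right| \right)}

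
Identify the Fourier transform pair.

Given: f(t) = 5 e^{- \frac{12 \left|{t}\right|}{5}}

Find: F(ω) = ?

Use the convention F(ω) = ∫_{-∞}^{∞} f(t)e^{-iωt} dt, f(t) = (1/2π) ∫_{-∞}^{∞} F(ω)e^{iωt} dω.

F(ω) = \frac{600}{25 \omega^{2} + 144}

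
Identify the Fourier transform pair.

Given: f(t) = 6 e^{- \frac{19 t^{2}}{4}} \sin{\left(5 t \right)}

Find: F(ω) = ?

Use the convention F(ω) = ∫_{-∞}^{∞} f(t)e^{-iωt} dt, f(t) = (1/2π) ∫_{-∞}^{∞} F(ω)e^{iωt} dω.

F(ω) = \frac{6 \sqrt{19} i \sqrt{\pi} \left(1 - e^{\frac{20 \omega}{19}}\right) e^{- \frac{\omega^{2}}{19} - \frac{10 \omega}{19} - \frac{25}{19}}}{19}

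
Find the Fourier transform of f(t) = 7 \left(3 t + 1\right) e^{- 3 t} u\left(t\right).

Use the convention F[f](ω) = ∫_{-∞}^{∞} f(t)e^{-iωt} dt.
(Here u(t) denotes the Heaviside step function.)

F(ω) = \frac{7 \left(- i \omega - 6\right)}{\omega^{2} - 6 i \omega - 9}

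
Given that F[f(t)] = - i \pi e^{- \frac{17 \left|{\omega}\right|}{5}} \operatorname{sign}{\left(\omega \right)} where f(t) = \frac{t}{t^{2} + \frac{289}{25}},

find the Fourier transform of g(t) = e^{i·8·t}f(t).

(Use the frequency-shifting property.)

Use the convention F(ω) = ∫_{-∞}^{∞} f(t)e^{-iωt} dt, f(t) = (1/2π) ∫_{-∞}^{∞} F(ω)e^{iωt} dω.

F[g](ω) = - i \pi e^{- \frac{17 \left|{\omega - 8}\right|}{5}} \operatorname{sign}{\left(\omega - 8 \right)}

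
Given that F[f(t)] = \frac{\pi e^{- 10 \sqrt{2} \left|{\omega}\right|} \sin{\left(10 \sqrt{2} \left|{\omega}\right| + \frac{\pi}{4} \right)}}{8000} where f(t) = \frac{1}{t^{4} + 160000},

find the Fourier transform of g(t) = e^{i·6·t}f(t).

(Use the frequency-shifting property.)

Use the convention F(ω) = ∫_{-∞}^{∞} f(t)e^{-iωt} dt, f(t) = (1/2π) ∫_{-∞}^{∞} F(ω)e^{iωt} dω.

F[g](ω) = \frac{\pi e^{- 10 \sqrt{2} \left|{\omega - 6}\right|} \sin{\left(10 \sqrt{2} \left|{\omega - 6}\right| + \frac{\pi}{4} \right)}}{8000}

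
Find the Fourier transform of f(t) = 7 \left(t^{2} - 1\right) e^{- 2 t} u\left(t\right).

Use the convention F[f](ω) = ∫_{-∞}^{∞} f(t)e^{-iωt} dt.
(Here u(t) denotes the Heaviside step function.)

F(ω) = \frac{7 \left(2 i \omega - \left(i \omega + 2\right)^{3} + 4\right)}{\left(i \omega + 2\right)^{4}}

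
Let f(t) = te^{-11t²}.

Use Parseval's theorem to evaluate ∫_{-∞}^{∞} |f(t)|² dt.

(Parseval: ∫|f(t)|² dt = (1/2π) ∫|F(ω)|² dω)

∫|f(t)|² dt = \frac{\sqrt{22} \sqrt{\pi}}{968}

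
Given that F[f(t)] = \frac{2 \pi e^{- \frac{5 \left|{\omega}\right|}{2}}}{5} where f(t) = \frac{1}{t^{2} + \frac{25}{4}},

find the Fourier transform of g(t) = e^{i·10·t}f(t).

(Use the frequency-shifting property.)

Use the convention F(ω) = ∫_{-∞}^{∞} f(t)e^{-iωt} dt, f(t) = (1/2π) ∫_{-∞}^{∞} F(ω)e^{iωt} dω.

F[g](ω) = \frac{2 \pi e^{- \frac{5 \left|{\omega - 10}\right|}{2}}}{5}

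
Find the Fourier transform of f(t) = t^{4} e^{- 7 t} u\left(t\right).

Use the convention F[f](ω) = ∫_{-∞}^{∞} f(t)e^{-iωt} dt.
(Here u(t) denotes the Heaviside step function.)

F(ω) = \frac{24}{\left(i \omega + 7\right)^{5}}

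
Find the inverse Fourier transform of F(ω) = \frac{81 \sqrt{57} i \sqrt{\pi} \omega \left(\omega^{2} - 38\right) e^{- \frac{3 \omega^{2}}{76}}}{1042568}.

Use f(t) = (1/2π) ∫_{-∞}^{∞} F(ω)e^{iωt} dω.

f(t) = 3 t^{3} e^{- \frac{19 t^{2}}{3}}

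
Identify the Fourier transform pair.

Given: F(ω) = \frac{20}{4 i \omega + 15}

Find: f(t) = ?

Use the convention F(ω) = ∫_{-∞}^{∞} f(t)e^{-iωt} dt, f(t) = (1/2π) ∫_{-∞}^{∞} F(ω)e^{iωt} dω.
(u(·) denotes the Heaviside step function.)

f(t) = 5 e^{- \frac{15 t}{4}} u\left(t\right)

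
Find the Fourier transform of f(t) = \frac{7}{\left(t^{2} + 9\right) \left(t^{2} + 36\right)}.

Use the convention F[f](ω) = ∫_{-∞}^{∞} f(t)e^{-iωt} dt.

F(ω) = \frac{7 \pi \left(2 e^{3 \left|{\omega}\right|} - 1\right) e^{- 6 \left|{\omega}\right|}}{162}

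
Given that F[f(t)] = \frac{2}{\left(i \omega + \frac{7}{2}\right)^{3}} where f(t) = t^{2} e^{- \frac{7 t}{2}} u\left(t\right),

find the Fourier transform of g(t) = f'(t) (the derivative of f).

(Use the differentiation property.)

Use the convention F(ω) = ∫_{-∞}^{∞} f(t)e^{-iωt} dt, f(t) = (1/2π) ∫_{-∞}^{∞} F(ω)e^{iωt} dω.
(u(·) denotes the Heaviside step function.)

F[g](ω) = \frac{16 i \omega}{\left(2 i \omega + 7\right)^{3}}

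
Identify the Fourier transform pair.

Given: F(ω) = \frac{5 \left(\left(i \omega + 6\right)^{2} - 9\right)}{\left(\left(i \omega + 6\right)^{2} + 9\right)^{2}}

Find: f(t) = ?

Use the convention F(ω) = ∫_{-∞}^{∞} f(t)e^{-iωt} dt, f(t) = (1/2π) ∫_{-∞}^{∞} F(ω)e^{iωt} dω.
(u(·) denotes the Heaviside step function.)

f(t) = 5 t e^{- 6 t} \cos{\left(3 t \right)} u\left(t\right)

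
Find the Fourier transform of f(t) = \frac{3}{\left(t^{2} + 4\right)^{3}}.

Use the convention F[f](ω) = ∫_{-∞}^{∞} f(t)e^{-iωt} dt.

F(ω) = \frac{3 \pi \left(4 \omega^{2} + 6 \left|{\omega}\right| + 3\right) e^{- 2 \left|{\omega}\right|}}{256}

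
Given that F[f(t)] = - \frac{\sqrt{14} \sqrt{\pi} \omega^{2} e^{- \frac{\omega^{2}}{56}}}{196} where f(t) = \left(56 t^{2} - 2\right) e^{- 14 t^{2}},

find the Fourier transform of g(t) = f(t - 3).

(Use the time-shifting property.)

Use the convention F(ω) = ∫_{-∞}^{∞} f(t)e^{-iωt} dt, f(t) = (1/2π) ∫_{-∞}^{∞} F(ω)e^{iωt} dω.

F[g](ω) = - \frac{\sqrt{14} \sqrt{\pi} \omega^{2} e^{- \frac{\omega \left(\omega + 168 i\right)}{56}}}{196}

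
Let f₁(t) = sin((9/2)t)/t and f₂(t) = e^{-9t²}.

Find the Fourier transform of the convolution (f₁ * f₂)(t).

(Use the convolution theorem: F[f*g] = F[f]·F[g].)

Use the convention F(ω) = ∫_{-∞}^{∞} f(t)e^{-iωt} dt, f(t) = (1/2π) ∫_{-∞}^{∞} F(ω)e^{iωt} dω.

F[f₁*f₂](ω) = \begin{cases} \frac{\pi^{\frac{3}{2}} e^{- \frac{\omega^{2}}{36}}}{3} & \text{for}\: \omega > - \frac{9}{2} \wedge \omega < \frac{9}{2} \\0 & \text{otherwise} \end{cases}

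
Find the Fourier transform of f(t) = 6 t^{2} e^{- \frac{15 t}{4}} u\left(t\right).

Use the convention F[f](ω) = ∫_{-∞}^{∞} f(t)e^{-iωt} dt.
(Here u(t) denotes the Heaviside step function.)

F(ω) = \frac{768}{\left(4 i \omega + 15\right)^{3}}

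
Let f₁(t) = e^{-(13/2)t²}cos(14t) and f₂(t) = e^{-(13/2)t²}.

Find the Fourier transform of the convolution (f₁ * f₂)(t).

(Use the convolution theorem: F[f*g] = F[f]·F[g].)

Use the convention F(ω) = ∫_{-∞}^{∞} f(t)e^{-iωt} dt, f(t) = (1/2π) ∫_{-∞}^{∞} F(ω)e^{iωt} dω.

F[f₁*f₂](ω) = \frac{\pi \left(e^{\frac{28 \omega}{13}} + 1\right) e^{- \frac{\omega^{2}}{13} - \frac{14 \omega}{13} - \frac{98}{13}}}{13}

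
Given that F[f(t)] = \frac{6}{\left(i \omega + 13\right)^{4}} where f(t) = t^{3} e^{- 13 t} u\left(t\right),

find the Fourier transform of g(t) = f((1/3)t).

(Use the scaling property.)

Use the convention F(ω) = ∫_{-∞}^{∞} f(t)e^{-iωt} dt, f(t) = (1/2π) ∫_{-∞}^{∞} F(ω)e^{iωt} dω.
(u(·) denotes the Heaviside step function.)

F[g](ω) = \frac{18}{\left(3 i \omega + 13\right)^{4}}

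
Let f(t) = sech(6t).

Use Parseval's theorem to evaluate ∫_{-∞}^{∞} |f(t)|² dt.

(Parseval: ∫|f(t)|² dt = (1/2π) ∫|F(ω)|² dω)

∫|f(t)|² dt = \frac{1}{3}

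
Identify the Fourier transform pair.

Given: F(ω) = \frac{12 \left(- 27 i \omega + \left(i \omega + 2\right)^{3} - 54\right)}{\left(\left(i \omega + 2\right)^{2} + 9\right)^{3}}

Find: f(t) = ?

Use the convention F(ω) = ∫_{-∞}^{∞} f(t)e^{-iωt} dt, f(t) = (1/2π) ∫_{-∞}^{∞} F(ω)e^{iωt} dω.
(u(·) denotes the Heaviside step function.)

f(t) = 6 t^{2} e^{- 2 t} \cos{\left(3 t \right)} u\left(t\right)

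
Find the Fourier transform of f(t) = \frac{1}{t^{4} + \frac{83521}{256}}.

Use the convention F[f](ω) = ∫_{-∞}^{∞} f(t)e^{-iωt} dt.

F(ω) = \frac{64 \pi e^{- \frac{17 \sqrt{2} \left|{\omega}\right|}{8}} \sin{\left(\frac{17 \sqrt{2} \left|{\omega}\right|}{8} + \frac{\pi}{4} \right)}}{4913}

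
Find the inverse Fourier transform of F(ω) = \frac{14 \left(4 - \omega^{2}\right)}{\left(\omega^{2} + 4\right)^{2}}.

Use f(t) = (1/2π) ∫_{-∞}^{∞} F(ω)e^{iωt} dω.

f(t) = 7 e^{- 2 \left|{t}\right|} \left|{t}\right|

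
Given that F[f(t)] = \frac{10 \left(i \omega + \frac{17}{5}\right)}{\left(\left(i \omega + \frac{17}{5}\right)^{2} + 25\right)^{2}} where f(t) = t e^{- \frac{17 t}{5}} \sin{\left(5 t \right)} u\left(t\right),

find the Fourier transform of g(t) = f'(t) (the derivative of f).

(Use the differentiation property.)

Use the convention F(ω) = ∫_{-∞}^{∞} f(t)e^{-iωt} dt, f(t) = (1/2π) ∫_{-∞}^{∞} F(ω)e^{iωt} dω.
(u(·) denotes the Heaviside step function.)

F[g](ω) = \frac{1250 i \omega \left(5 i \omega + 17\right)}{\left(\left(5 i \omega + 17\right)^{2} + 625\right)^{2}}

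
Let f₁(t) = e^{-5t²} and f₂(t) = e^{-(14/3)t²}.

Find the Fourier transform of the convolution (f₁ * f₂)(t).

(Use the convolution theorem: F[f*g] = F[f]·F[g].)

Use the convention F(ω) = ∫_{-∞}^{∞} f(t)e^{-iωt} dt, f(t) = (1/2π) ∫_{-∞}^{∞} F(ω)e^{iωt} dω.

F[f₁*f₂](ω) = \frac{\sqrt{210} \pi e^{- \frac{29 \omega^{2}}{280}}}{70}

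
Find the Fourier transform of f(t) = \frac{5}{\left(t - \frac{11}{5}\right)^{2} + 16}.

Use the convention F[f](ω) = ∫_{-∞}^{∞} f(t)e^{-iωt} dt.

F(ω) = \frac{5 \pi e^{- \frac{11 i \omega}{5} - 4 \left|{\omega}\right|}}{4}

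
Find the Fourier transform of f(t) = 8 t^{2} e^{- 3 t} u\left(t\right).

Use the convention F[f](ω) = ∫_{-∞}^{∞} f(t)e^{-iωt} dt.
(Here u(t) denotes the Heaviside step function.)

F(ω) = \frac{16}{\left(i \omega + 3\right)^{3}}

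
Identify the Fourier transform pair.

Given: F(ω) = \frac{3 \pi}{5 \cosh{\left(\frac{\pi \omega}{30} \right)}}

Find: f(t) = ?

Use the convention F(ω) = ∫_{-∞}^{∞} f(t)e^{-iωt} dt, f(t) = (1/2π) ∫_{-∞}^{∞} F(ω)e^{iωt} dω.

f(t) = \frac{9}{\cosh{\left(15 t \right)}}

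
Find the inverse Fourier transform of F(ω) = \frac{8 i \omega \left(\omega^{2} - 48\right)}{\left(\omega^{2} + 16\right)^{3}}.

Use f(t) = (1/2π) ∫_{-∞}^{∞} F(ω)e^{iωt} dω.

f(t) = 2 t e^{- 4 \left|{t}\right|} \left|{t}\right|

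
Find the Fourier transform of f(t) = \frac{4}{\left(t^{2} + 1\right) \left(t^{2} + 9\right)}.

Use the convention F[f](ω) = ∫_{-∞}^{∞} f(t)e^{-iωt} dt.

F(ω) = \frac{\pi e^{- \left|{\omega}\right|}}{2} - \frac{\pi e^{- 3 \left|{\omega}\right|}}{6}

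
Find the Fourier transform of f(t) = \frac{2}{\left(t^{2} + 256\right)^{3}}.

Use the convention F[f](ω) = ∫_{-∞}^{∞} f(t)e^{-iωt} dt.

F(ω) = \frac{\pi \left(256 \omega^{2} + 48 \left|{\omega}\right| + 3\right) e^{- 16 \left|{\omega}\right|}}{4194304}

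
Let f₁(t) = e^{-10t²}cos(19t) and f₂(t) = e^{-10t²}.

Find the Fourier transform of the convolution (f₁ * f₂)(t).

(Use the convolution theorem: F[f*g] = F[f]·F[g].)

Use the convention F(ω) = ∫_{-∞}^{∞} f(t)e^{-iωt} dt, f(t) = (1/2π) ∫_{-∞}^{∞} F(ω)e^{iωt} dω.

F[f₁*f₂](ω) = \frac{\pi \left(e^{\frac{19 \omega}{10}} + 1\right) e^{- \frac{\omega^{2}}{20} - \frac{19 \omega}{20} - \frac{361}{40}}}{20}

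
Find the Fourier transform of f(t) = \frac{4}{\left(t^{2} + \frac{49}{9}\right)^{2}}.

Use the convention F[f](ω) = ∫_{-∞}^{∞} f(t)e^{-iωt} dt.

F(ω) = \frac{18 \pi \left(7 \left|{\omega}\right| + 3\right) e^{- \frac{7 \left|{\omega}\right|}{3}}}{343}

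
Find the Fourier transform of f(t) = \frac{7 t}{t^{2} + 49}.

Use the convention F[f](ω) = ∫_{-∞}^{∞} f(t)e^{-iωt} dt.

F(ω) = - 7 i \pi e^{- 7 \left|{\omega}\right|} \operatorname{sign}{\left(\omega \right)}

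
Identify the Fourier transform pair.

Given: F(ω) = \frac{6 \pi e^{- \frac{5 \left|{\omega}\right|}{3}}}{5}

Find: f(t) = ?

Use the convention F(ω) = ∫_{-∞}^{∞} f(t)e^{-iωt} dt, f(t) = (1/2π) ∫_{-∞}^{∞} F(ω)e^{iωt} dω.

f(t) = \frac{2}{t^{2} + \frac{25}{9}}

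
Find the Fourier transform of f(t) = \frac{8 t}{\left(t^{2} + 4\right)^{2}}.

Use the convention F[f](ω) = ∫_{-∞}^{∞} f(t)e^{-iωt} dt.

F(ω) = - 2 i \pi \omega e^{- 2 \left|{\omega}\right|}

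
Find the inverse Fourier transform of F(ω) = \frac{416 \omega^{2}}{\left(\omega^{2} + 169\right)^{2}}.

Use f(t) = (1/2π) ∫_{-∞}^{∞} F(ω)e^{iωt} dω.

f(t) = 8 \left(1 - 13 \left|{t}\right|\right) e^{- 13 \left|{t}\right|}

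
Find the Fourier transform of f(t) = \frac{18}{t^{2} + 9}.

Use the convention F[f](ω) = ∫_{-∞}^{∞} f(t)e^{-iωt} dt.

F(ω) = 6 \pi e^{- 3 \left|{\omega}\right|}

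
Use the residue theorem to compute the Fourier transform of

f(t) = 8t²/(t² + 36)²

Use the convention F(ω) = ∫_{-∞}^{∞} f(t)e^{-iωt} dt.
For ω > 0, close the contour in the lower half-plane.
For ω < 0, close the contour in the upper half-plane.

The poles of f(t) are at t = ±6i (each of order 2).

Let g(z) = f(z)e^{-iωz}; for large |z| the factor e^{-iωz} decays in the lower half-plane when ω > 0 and in the upper half-plane when ω < 0.

Case ω > 0 (lower half-plane, clockwise contour ⇒ F(ω) = -2πi·ΣRes):
  Res_{z = - 6 i} g(z) = \frac{i \left(1 - 6 \omega\right) e^{- 6 \omega}}{3} (pole of order 2)
  F(ω) = -2πi·ΣRes = \frac{2 \pi \left(1 - 6 \omega\right) e^{- 6 \omega}}{3}

Case ω < 0 (upper half-plane, counterclockwise contour ⇒ F(ω) = +2πi·ΣRes):
  Res_{z = 6 i} g(z) = \frac{i \left(- 6 \omega - 1\right) e^{6 \omega}}{3} (pole of order 2)
  F(ω) = 2πi·ΣRes = \frac{2 \pi \left(6 \omega + 1\right) e^{6 \omega}}{3}

Both cases combine into a single formula in |ω|:

F(ω) = \frac{2 \pi \left(1 - 6 \left|{\omega}\right|\right) e^{- 6 \left|{\omega}\right|}}{3}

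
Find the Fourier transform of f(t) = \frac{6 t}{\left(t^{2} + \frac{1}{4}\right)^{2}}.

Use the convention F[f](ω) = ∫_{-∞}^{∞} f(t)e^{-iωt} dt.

F(ω) = - 6 i \pi \omega e^{- \frac{\left|{\omega}\right|}{2}}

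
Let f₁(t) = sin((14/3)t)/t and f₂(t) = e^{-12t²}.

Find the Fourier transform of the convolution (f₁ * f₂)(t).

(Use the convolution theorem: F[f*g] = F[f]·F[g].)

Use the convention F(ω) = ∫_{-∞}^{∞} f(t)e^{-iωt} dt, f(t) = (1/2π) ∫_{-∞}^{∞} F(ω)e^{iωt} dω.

F[f₁*f₂](ω) = \begin{cases} \frac{\sqrt{3} \pi^{\frac{3}{2}} e^{- \frac{\omega^{2}}{48}}}{6} & \text{for}\: \omega > - \frac{14}{3} \wedge \omega < \frac{14}{3} \\0 & \text{otherwise} \end{cases}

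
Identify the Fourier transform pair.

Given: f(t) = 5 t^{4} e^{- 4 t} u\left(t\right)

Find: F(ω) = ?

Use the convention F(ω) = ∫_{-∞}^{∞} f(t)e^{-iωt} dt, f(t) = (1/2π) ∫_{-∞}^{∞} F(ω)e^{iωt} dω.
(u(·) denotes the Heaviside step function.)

F(ω) = \frac{120}{\left(i \omega + 4\right)^{5}}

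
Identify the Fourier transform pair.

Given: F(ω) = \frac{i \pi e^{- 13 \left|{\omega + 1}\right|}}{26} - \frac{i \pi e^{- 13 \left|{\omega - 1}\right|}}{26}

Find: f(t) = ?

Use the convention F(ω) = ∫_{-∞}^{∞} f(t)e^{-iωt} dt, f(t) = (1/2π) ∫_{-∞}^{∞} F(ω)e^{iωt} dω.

f(t) = \frac{\sin{\left(t \right)}}{t^{2} + 169}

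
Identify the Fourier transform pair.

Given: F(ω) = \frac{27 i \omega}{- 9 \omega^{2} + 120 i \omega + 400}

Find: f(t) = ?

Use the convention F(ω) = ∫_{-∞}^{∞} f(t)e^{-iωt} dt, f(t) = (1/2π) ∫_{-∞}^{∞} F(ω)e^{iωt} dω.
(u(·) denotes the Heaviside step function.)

f(t) = 3 \left(1 - \frac{20 t}{3}\right) e^{- \frac{20 t}{3}} u\left(t\right)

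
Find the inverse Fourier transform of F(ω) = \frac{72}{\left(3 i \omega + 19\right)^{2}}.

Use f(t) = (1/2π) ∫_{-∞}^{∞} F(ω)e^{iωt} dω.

f(t) = 8 t e^{- \frac{19 t}{3}} u\left(t\right)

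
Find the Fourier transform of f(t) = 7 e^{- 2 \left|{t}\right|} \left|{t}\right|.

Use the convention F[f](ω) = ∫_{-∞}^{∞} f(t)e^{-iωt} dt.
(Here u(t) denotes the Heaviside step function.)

F(ω) = \frac{14 \left(4 - \omega^{2}\right)}{\left(\omega^{2} + 4\right)^{2}}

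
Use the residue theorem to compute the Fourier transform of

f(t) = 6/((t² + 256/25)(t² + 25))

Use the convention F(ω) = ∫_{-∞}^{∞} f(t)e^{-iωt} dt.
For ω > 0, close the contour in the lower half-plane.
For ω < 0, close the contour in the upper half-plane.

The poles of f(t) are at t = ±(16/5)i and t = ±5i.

Let g(z) = f(z)e^{-iωz}; for large |z| the factor e^{-iωz} decays in the lower half-plane when ω > 0 and in the upper half-plane when ω < 0.

Case ω > 0 (lower half-plane, clockwise contour ⇒ F(ω) = -2πi·ΣRes):
  Res_{z = - \frac{16 i}{5}} g(z) = \frac{125 i e^{- \frac{16 \omega}{5}}}{1968}
  Res_{z = - 5 i} g(z) = - \frac{5 i e^{- 5 \omega}}{123}
  F(ω) = -2πi·ΣRes = - \frac{10 \pi e^{- 5 \omega}}{123} + \frac{125 \pi e^{- \frac{16 \omega}{5}}}{984}

Case ω < 0 (upper half-plane, counterclockwise contour ⇒ F(ω) = +2πi·ΣRes):
  Res_{z = \frac{16 i}{5}} g(z) = - \frac{125 i e^{\frac{16 \omega}{5}}}{1968}
  Res_{z = 5 i} g(z) = \frac{5 i e^{5 \omega}}{123}
  F(ω) = 2πi·ΣRes = \frac{5 \pi \left(25 e^{\frac{16 \omega}{5}} - 16 e^{5 \omega}\right)}{984}

Both cases combine into a single formula in |ω|:

F(ω) = - \frac{10 \pi e^{- 5 \left|{\omega}\right|}}{123} + \frac{125 \pi e^{- \frac{16 \left|{\omega}\right|}{5}}}{984}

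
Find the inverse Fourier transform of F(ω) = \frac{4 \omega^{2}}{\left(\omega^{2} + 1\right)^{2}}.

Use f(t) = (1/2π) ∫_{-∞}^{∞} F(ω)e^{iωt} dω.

f(t) = \left(1 - \left|{t}\right|\right) e^{- \left|{t}\right|}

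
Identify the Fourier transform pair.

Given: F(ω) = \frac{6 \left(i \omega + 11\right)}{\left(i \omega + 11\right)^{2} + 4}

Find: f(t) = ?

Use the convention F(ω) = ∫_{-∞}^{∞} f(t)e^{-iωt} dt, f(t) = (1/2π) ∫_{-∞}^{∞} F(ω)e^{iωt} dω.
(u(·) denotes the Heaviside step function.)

f(t) = 6 e^{- 11 t} \cos{\left(2 t \right)} u\left(t\right)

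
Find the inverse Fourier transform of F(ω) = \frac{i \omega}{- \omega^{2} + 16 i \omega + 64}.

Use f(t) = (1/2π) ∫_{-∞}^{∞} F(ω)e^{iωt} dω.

f(t) = \left(1 - 8 t\right) e^{- 8 t} u\left(t\right)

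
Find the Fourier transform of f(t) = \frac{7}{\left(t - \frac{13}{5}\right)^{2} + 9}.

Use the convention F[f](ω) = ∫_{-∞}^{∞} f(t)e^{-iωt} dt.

F(ω) = \frac{7 \pi e^{- \frac{13 i \omega}{5} - 3 \left|{\omega}\right|}}{3}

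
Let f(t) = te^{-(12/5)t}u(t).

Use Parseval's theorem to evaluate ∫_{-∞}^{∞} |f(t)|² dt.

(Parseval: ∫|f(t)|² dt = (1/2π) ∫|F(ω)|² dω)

∫|f(t)|² dt = \frac{125}{6912}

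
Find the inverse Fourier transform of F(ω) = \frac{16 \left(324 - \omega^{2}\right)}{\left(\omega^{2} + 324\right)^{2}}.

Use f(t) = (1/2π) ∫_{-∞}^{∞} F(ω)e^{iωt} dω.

f(t) = 8 e^{- 18 \left|{t}\right|} \left|{t}\right|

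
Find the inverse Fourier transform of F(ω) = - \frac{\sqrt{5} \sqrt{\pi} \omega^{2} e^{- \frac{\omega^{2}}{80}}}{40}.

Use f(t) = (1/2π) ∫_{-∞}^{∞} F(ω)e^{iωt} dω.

f(t) = 5 \left(80 t^{2} - 2\right) e^{- 20 t^{2}}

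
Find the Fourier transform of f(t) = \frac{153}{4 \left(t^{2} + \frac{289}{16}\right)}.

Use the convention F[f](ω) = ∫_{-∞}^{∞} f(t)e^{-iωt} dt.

F(ω) = 9 \pi e^{- \frac{17 \left|{\omega}\right|}{4}}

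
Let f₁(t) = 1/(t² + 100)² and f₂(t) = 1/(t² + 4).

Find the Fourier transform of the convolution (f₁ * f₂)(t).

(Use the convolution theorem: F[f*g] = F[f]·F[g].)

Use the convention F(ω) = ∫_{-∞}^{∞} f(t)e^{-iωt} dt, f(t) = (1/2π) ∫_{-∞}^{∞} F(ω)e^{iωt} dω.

F[f₁*f₂](ω) = \frac{\pi^{2} \left(10 \left|{\omega}\right| + 1\right) e^{- 12 \left|{\omega}\right|}}{4000}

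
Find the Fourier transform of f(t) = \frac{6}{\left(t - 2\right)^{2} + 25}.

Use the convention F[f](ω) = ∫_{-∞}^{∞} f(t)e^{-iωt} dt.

F(ω) = \frac{6 \pi e^{- 2 i \omega - 5 \left|{\omega}\right|}}{5}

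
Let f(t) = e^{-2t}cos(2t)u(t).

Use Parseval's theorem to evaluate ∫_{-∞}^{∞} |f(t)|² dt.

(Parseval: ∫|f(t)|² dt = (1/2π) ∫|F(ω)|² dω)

∫|f(t)|² dt = \frac{3}{16}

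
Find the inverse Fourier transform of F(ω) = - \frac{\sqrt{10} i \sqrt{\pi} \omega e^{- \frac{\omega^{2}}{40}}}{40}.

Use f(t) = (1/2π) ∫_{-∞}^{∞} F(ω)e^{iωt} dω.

f(t) = 5 t e^{- 10 t^{2}}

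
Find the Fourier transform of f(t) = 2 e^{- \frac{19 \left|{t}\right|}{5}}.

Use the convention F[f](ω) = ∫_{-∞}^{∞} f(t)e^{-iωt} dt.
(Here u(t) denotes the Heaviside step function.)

F(ω) = \frac{380}{25 \omega^{2} + 361}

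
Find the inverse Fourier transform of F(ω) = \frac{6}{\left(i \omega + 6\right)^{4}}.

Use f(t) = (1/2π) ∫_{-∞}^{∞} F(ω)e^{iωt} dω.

f(t) = t^{3} e^{- 6 t} u\left(t\right)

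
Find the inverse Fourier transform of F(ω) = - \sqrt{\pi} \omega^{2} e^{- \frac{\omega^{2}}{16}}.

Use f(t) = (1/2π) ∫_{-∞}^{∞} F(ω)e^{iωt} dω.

f(t) = 8 \left(16 t^{2} - 2\right) e^{- 4 t^{2}}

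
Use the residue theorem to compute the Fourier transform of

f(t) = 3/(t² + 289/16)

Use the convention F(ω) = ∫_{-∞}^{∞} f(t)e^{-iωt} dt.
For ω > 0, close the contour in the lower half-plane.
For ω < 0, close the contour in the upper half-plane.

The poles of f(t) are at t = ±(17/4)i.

Let g(z) = f(z)e^{-iωz}; for large |z| the factor e^{-iωz} decays in the lower half-plane when ω > 0 and in the upper half-plane when ω < 0.

Case ω > 0 (lower half-plane, clockwise contour ⇒ F(ω) = -2πi·ΣRes):
  Res_{z = - \frac{17 i}{4}} g(z) = \frac{6 i e^{- \frac{17 \omega}{4}}}{17}
  F(ω) = -2πi·ΣRes = \frac{12 \pi e^{- \frac{17 \omega}{4}}}{17}

Case ω < 0 (upper half-plane, counterclockwise contour ⇒ F(ω) = +2πi·ΣRes):
  Res_{z = \frac{17 i}{4}} g(z) = - \frac{6 i e^{\frac{17 \omega}{4}}}{17}
  F(ω) = 2πi·ΣRes = \frac{12 \pi e^{\frac{17 \omega}{4}}}{17}

Both cases combine into a single formula in |ω|:

F(ω) = \frac{12 \pi e^{- \frac{17 \left|{\omega}\right|}{4}}}{17}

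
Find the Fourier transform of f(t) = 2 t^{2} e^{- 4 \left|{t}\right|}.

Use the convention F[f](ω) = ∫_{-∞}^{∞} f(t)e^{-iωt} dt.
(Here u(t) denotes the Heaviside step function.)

F(ω) = \frac{32 \left(16 - 3 \omega^{2}\right)}{\left(\omega^{2} + 16\right)^{3}}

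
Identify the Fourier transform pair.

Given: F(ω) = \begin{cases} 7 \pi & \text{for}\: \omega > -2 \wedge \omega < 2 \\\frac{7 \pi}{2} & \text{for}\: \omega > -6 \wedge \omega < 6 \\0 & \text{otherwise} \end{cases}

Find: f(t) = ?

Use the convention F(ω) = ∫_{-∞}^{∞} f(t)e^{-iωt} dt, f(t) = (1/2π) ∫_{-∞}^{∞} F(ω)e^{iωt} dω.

f(t) = \frac{7 \sin{\left(4 t \right)} \cos{\left(2 t \right)}}{t}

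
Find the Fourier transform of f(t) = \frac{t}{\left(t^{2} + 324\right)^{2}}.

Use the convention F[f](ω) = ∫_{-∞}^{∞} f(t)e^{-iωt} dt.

F(ω) = - \frac{i \pi \omega e^{- 18 \left|{\omega}\right|}}{36}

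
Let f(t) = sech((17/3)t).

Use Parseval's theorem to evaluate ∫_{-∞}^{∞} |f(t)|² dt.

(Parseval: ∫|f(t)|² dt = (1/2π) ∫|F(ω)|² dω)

∫|f(t)|² dt = \frac{6}{17}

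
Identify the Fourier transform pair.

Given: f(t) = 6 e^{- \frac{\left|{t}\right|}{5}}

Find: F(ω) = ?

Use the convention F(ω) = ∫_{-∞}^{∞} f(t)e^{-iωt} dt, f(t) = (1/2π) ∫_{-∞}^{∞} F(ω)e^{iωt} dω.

F(ω) = \frac{60}{25 \omega^{2} + 1}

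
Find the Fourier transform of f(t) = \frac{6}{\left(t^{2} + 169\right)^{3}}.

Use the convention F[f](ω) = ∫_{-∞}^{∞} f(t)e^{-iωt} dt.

F(ω) = \frac{3 \pi \left(169 \omega^{2} + 39 \left|{\omega}\right| + 3\right) e^{- 13 \left|{\omega}\right|}}{1485172}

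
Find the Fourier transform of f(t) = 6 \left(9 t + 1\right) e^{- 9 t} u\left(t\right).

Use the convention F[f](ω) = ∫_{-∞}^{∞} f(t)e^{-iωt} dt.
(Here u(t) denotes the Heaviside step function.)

F(ω) = \frac{6 \left(- i \omega - 18\right)}{\omega^{2} - 18 i \omega - 81}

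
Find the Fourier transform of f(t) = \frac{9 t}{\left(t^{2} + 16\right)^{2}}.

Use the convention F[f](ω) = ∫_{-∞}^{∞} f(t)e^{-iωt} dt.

F(ω) = - \frac{9 i \pi \omega e^{- 4 \left|{\omega}\right|}}{8}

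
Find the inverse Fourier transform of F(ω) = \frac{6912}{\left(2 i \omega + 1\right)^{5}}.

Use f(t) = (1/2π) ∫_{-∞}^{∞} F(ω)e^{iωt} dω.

f(t) = 9 t^{4} e^{- \frac{t}{2}} u\left(t\right)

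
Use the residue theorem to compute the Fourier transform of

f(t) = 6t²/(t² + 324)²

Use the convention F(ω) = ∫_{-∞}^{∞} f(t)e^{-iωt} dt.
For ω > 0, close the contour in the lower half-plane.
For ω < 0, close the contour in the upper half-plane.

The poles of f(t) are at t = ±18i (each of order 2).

Let g(z) = f(z)e^{-iωz}; for large |z| the factor e^{-iωz} decays in the lower half-plane when ω > 0 and in the upper half-plane when ω < 0.

Case ω > 0 (lower half-plane, clockwise contour ⇒ F(ω) = -2πi·ΣRes):
  Res_{z = - 18 i} g(z) = \frac{i \left(1 - 18 \omega\right) e^{- 18 \omega}}{12} (pole of order 2)
  F(ω) = -2πi·ΣRes = \frac{\pi \left(1 - 18 \omega\right) e^{- 18 \omega}}{6}

Case ω < 0 (upper half-plane, counterclockwise contour ⇒ F(ω) = +2πi·ΣRes):
  Res_{z = 18 i} g(z) = \frac{i \left(- 18 \omega - 1\right) e^{18 \omega}}{12} (pole of order 2)
  F(ω) = 2πi·ΣRes = \frac{\pi \left(18 \omega + 1\right) e^{18 \omega}}{6}

Both cases combine into a single formula in |ω|:

F(ω) = \frac{\pi \left(1 - 18 \left|{\omega}\right|\right) e^{- 18 \left|{\omega}\right|}}{6}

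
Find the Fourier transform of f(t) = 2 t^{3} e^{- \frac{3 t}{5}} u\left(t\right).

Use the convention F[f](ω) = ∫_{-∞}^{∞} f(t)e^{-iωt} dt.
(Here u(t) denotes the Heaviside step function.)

F(ω) = \frac{7500}{\left(5 i \omega + 3\right)^{4}}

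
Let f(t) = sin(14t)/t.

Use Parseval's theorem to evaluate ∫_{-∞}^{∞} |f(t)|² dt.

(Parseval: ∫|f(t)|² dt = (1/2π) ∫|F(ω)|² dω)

∫|f(t)|² dt = 14 \pi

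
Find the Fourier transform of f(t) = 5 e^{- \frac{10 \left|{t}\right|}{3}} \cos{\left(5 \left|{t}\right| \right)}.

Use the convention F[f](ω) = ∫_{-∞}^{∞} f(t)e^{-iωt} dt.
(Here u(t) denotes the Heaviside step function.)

F(ω) = \frac{300 \left(9 \omega^{2} + 325\right)}{81 \omega^{4} - 2250 \omega^{2} + 105625}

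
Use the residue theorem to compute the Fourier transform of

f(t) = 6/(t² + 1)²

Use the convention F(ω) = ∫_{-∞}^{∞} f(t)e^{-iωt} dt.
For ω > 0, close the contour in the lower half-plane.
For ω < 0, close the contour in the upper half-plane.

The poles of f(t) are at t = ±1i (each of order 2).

Let g(z) = f(z)e^{-iωz}; for large |z| the factor e^{-iωz} decays in the lower half-plane when ω > 0 and in the upper half-plane when ω < 0.

Case ω > 0 (lower half-plane, clockwise contour ⇒ F(ω) = -2πi·ΣRes):
  Res_{z = - i} g(z) = \frac{3 i \left(\omega + 1\right) e^{- \omega}}{2} (pole of order 2)
  F(ω) = -2πi·ΣRes = 3 \pi \left(\omega + 1\right) e^{- \omega}

Case ω < 0 (upper half-plane, counterclockwise contour ⇒ F(ω) = +2πi·ΣRes):
  Res_{z = i} g(z) = \frac{3 i \left(\omega - 1\right) e^{\omega}}{2} (pole of order 2)
  F(ω) = 2πi·ΣRes = 3 \pi \left(1 - \omega\right) e^{\omega}

Both cases combine into a single formula in |ω|:

F(ω) = 3 \pi \left(\left|{\omega}\right| + 1\right) e^{- \left|{\omega}\right|}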